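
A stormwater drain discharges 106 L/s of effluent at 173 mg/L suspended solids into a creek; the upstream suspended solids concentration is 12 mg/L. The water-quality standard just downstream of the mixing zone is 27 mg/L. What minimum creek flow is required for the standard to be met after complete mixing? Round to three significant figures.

Set C_mix = 27: (Q·12.00 + 106.0·173.0) / (Q + 106.0) = 27
→ Q = 106.0·(173.0 − 27)/(27 − 12.00) = 1032 L/s.

1030 L/s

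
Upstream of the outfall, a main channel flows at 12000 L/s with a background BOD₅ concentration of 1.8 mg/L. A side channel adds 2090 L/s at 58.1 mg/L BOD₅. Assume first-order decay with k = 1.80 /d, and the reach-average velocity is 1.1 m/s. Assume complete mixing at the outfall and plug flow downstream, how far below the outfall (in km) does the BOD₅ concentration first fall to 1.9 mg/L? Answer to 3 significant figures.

88.5 km

Mixed concentration C = ΣQC/ΣQ = (12000·1.800 + 2090·58.10) / 14090 = 143000/14090 = 10.15 mg/L.
Set 10.15·exp(−k·t) = 1.9 → t = ln(10.15/1.9)/k = 80430 s = 22.34 h.
Distance = v·t = 1.1·80430 = 88480 m = 88.48 km.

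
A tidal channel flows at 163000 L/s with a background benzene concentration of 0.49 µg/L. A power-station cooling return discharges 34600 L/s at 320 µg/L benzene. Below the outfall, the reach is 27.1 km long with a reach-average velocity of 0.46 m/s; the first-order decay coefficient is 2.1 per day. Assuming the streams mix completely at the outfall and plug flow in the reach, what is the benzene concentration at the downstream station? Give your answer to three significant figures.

Conservation of mass: C = (163000·0.4900 + 34600·320.0) / 197600 = 11150000/197600 = 56.44 µg/L.
Travel time t = 27.1·1000 / 0.46 = 58910 s = 16.36 h.
Applying C = C₀e^(−kt): 56.44 × 0.2389 = 13.48 µg/L.

13.5 µg/L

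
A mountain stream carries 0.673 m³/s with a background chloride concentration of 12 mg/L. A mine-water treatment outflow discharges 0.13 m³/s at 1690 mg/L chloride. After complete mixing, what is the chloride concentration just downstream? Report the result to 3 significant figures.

Mass balance: C = (0.6730·12.00 + 0.1300·1690) / 0.8030 = 227.8/0.8030 = 283.7 mg/L.

284 mg/L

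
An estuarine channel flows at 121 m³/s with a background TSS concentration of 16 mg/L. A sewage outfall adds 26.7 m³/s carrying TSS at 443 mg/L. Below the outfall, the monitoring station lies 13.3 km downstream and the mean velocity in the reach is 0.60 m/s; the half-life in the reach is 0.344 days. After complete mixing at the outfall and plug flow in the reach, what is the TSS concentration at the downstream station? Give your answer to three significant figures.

55.6 mg/L

Flow-weighted average: C = (121.0·16.00 + 26.70·443.0) / 147.7 = 13760/147.7 = 93.19 mg/L.
Travel time t = 13.3·1000 / 0.60 = 22170 s = 6.157 h.
Half-life 0.344 d → k = ln 2 / 0.344 = 2.015 d⁻¹.
First-order decay: C = 93.19·exp(−k·t) = 93.19·0.5963 = 55.57 mg/L.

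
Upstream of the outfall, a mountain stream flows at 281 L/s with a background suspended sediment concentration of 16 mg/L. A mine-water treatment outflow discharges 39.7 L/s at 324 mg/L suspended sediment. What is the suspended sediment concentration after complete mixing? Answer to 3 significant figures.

Mass balance: C = (281.0·16.00 + 39.70·324.0) / 320.7 = 17360/320.7 = 54.13 mg/L.

54.1 mg/L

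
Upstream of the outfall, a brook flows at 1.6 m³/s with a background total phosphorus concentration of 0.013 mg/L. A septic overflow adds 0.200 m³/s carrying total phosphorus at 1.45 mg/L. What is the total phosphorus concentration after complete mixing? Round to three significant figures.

0.173 mg/L

After mixing, C = (1.600·0.01300 + 0.2000·1.450) / 1.800 = 0.3108/1.800 = 0.1727 mg/L.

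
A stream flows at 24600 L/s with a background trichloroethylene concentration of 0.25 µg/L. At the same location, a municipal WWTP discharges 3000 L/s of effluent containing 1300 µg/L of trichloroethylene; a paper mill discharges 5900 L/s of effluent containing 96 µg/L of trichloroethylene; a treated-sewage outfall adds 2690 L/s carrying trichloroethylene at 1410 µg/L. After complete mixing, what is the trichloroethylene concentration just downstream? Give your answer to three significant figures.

Mixed concentration C = ΣQC/ΣQ = (24600·0.2500 + 3000·1300 + 5900·96.00 + 2690·1410) / 36190 = 8265000/36190 = 228.4 µg/L.

228 µg/L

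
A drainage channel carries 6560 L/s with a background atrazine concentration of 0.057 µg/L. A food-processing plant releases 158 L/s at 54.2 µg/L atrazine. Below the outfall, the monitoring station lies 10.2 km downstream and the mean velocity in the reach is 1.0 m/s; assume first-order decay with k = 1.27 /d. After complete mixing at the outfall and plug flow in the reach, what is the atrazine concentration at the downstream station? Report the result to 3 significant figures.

1.15 µg/L

Conservation of mass: C = (6560·0.05700 + 158.0·54.20) / 6718 = 8938/6718 = 1.330 µg/L.
Travel time t = 10.2·1000 / 1.0 = 10200 s = 2.833 h.
After decay, C = 1.330 × e^(−kt) = 1.330 × 0.8608 = 1.145 µg/L.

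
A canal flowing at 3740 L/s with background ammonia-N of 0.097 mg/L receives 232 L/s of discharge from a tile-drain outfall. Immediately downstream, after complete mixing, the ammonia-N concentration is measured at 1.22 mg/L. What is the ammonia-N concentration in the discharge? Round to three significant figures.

19.3 mg/L

Mass balance: 3740·0.09700 + 232.0·Cₑ = 3972·1.220
→ Cₑ = (3972·1.220 − 3740·0.09700) / 232.0 = 19.32 mg/L.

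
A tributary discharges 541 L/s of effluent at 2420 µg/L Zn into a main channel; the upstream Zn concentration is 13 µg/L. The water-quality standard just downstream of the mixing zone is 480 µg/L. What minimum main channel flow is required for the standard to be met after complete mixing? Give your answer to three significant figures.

Set C_mix = 480: (Q·13.00 + 541.0·2420) / (Q + 541.0) = 480
→ Q = 541.0·(2420 − 480)/(480 − 13.00) = 2247 L/s.

2250 L/s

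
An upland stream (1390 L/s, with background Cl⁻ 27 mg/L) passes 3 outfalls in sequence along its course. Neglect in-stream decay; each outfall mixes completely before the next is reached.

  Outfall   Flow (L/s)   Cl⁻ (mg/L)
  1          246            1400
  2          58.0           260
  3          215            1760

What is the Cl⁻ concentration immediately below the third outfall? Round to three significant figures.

406 mg/L

After outfall 1: Q = 1390 + 246.0 = 1636 L/s; C = (1390·27.00 + 246.0·1400)/1636 = 233.5 mg/L.
After outfall 2: Q = 1636 + 58.00 = 1694 L/s; C = (1636·233.5 + 58.00·260.0)/1694 = 234.4 mg/L.
After outfall 3: Q = 1694 + 215.0 = 1909 L/s; C = (1694·234.4 + 215.0·1760)/1909 = 406.2 mg/L.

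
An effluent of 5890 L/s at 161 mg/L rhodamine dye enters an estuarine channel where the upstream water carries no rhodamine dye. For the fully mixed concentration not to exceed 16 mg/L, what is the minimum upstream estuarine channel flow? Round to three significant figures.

Set C_mix = 16: (Q·0 + 5890·161.0) / (Q + 5890) = 16
→ Q = 5890·(161.0 − 16)/(16 − 0) = 53380 L/s.

53400 L/s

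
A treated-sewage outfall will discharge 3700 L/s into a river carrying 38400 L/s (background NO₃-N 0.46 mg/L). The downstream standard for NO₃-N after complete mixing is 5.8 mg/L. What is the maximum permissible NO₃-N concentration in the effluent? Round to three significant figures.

61.2 mg/L

At the limit, (Qr·Cr + Qe·Cₑ)/(Qr + Qe) = 5.8:
Cₑ = (42100·5.8 − 38400·0.4600) / 3700 = 61.22 mg/L.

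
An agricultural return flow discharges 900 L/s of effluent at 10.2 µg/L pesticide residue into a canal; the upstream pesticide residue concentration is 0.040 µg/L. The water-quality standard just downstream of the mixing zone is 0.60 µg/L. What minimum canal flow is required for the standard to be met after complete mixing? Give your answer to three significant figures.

Set C_mix = 0.60: (Q·0.04000 + 900.0·10.20) / (Q + 900.0) = 0.60
→ Q = 900.0·(10.20 − 0.60)/(0.60 − 0.04000) = 15430 L/s.

15400 L/s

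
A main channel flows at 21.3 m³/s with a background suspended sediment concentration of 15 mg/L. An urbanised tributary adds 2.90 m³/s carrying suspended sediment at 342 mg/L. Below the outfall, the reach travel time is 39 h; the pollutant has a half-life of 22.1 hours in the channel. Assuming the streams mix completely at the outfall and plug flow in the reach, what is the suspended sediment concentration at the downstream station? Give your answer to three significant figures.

15.9 mg/L

Mass balance: C = (21.30·15.00 + 2.900·342.0) / 24.20 = 1311/24.20 = 54.19 mg/L.
Half-life 22.1 h → k = ln 2 / 22.1 = 0.03136 h⁻¹ = 0.7527 d⁻¹.
After decay, C = 54.19 × e^(−kt) = 54.19 × 0.2943 = 15.95 mg/L.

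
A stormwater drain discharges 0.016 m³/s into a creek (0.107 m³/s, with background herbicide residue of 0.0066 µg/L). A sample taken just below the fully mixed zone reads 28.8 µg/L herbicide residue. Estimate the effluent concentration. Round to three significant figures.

Mass balance: 0.1070·0.006600 + 0.01600·Cₑ = 0.1230·28.80
→ Cₑ = (0.1230·28.80 − 0.1070·0.006600) / 0.01600 = 221.4 µg/L.

221 µg/L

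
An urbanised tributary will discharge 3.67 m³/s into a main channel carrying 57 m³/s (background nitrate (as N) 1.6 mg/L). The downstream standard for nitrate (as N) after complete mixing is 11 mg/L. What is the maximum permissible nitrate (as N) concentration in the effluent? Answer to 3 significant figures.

157 mg/L

At the limit, (Qr·Cr + Qe·Cₑ)/(Qr + Qe) = 11:
Cₑ = (60.67·11 − 57.00·1.600) / 3.670 = 157.0 mg/L.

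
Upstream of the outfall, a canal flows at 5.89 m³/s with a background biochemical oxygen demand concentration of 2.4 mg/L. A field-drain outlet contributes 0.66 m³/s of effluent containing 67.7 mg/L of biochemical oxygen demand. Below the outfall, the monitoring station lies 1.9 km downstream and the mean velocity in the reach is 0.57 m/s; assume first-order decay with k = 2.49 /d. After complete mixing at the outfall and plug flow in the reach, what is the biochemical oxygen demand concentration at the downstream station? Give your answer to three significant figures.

8.16 mg/L

Mixed concentration C = ΣQC/ΣQ = (5.890·2.400 + 0.6600·67.70) / 6.550 = 58.82/6.550 = 8.980 mg/L.
Travel time t = 1.9·1000 / 0.57 = 3333 s = 0.9259 h.
After decay, C = 8.980 × e^(−kt) = 8.980 × 0.9084 = 8.157 mg/L.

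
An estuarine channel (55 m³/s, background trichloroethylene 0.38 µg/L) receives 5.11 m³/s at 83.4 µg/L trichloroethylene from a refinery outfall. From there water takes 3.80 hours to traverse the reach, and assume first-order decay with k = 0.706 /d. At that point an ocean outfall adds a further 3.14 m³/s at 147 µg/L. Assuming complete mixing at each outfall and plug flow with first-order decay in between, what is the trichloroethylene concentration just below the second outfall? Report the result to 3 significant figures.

13.6 µg/L

Mass balance: C = (55.00·0.3800 + 5.110·83.40) / 60.11 = 447.1/60.11 = 7.438 µg/L; combined flow 60.11 m³/s.
Applying C = C₀e^(−kt): 7.438 × 0.8942 = 6.651 µg/L.
Second outfall: C = (60.11·6.651 + 3.140·147.0)/63.25 = 13.62 µg/L.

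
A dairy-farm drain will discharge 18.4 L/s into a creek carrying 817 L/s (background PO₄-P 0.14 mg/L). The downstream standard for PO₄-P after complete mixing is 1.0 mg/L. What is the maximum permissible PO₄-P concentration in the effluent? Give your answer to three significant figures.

39.2 mg/L

At the limit, (Qr·Cr + Qe·Cₑ)/(Qr + Qe) = 1.0:
Cₑ = (835.4·1.0 − 817.0·0.1400) / 18.40 = 39.19 mg/L.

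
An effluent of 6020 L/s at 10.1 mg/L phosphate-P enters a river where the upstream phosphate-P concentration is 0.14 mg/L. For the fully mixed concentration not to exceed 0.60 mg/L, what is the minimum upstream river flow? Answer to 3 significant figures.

124000 L/s

Set C_mix = 0.60: (Q·0.1400 + 6020·10.10) / (Q + 6020) = 0.60
→ Q = 6020·(10.10 − 0.60)/(0.60 − 0.1400) = 124300 L/s.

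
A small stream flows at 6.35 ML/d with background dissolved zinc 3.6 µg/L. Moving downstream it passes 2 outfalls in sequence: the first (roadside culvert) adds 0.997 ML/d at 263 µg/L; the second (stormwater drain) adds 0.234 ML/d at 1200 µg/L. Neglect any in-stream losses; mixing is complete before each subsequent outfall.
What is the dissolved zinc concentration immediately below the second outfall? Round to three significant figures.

Below outfall 1: Q → 7.347 ML/d, C = (6.350·3.600 + 0.9970·263.0)/7.347 = 38.80 µg/L.
Below outfall 2: Q → 7.581 ML/d, C = (7.347·38.80 + 0.2340·1200)/7.581 = 74.64 µg/L.

74.6 µg/L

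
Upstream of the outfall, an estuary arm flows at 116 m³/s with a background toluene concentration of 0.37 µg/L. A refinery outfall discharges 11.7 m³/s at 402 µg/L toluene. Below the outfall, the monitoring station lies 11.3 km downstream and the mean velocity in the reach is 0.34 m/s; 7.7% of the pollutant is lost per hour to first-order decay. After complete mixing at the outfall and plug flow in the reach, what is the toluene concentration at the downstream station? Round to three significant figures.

17.7 µg/L

Flow-weighted average: C = (116.0·0.3700 + 11.70·402.0) / 127.7 = 4746/127.7 = 37.17 µg/L.
Travel time t = 11.3·1000 / 0.34 = 33240 s = 9.232 h.
7.7%/h lost → k = −ln(1 − 0.077) = 0.08013 h⁻¹.
Applying C = C₀e^(−kt): 37.17 × 0.4772 = 17.74 µg/L.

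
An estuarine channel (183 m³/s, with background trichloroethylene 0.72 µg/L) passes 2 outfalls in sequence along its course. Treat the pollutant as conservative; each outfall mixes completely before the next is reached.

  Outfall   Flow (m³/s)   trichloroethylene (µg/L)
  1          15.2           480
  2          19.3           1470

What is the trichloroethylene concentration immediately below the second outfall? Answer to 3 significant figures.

After outfall 1: Q = 183.0 + 15.20 = 198.2 m³/s; C = (183.0·0.7200 + 15.20·480.0)/198.2 = 37.48 µg/L.
After outfall 2: Q = 198.2 + 19.30 = 217.5 m³/s; C = (198.2·37.48 + 19.30·1470)/217.5 = 164.6 µg/L.

165 µg/L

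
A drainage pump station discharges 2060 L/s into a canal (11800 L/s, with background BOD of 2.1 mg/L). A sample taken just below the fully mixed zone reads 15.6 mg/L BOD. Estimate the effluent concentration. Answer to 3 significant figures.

92.9 mg/L

Mass balance: 11800·2.100 + 2060·Cₑ = 13860·15.60
→ Cₑ = (13860·15.60 − 11800·2.100) / 2060 = 92.93 mg/L.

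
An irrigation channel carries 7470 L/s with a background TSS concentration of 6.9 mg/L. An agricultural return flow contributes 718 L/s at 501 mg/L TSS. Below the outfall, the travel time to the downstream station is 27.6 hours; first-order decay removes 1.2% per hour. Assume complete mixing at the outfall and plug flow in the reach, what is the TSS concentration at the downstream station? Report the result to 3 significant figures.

Mass balance: C = (7470·6.900 + 718.0·501.0) / 8188 = 411300/8188 = 50.23 mg/L.
1.2%/h lost → k = −ln(1 − 0.012) = 0.01207 h⁻¹.
Applying C = C₀e^(−kt): 50.23 × 0.7166 = 35.99 mg/L.

36.0 mg/L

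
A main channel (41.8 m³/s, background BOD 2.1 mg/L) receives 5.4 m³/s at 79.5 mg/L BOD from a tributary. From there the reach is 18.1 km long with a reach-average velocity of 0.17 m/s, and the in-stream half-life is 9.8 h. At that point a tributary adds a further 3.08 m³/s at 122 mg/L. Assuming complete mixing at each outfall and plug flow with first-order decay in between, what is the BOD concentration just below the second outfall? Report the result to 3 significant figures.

Mass balance: C = (41.80·2.100 + 5.400·79.50) / 47.20 = 517.1/47.20 = 10.96 mg/L; combined flow 47.20 m³/s.
Travel time t = 18.1·1000 / 0.17 = 106500 s = 29.58 h.
Half-life 9.8 h → k = ln 2 / 9.8 = 0.07073 h⁻¹ = 1.698 d⁻¹.
Decay over the reach: 10.96·exp(−kt) = 10.96·0.1235 = 1.353 mg/L.
At the second outfall, C = (47.20·1.353 + 3.080·122.0) / (47.20 + 3.080) = 8.743 mg/L.

8.74 mg/L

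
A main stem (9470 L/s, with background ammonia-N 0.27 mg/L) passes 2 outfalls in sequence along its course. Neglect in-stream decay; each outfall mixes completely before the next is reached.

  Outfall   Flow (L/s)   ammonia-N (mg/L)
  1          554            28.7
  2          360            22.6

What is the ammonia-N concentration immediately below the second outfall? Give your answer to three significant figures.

After outfall 1: Q = 9470 + 554.0 = 10020 L/s; C = (9470·0.2700 + 554.0·28.70)/10020 = 1.841 mg/L.
After outfall 2: Q = 10020 + 360.0 = 10380 L/s; C = (10020·1.841 + 360.0·22.60)/10380 = 2.561 mg/L.

2.56 mg/L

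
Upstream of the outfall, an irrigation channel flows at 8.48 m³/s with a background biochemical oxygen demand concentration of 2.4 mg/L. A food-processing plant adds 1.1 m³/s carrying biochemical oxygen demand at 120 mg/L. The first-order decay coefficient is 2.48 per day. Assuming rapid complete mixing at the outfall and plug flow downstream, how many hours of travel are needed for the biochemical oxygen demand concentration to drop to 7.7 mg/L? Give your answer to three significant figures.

Conservation of mass: C = (8.480·2.400 + 1.100·120.0) / 9.580 = 152.4/9.580 = 15.90 mg/L.
15.90·exp(−k·t) = 7.7 → t = ln(15.90/7.7)/k = 25270 s = 7.019 h.

7.02 h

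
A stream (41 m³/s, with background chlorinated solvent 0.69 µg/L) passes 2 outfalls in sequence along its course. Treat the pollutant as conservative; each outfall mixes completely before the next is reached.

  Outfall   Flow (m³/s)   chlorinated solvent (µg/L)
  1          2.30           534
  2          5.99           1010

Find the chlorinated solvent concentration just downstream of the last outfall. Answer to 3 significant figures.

Outfall 1: combined Q = 43.30 m³/s; C = (41.00·0.6900 + 2.300·534.0)/43.30 = 29.02 µg/L.
Outfall 2: combined Q = 49.29 m³/s; C = (43.30·29.02 + 5.990·1010)/49.29 = 148.2 µg/L.

148 µg/L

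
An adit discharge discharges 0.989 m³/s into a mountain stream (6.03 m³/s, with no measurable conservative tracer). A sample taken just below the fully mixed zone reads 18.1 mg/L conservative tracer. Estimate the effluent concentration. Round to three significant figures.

128 mg/L

Mass balance: 6.030·0 + 0.9890·Cₑ = 7.019·18.10
→ Cₑ = (7.019·18.10 − 6.030·0) / 0.9890 = 128.5 mg/L.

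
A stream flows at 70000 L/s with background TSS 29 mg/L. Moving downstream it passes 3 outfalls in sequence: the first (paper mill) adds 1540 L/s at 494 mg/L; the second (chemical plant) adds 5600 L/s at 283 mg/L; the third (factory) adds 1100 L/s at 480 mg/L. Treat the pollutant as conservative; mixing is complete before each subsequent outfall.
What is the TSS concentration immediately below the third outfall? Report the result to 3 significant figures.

Below outfall 1: Q → 71540 L/s, C = (70000·29.00 + 1540·494.0)/71540 = 39.01 mg/L.
Below outfall 2: Q → 77140 L/s, C = (71540·39.01 + 5600·283.0)/77140 = 56.72 mg/L.
Below outfall 3: Q → 78240 L/s, C = (77140·56.72 + 1100·480.0)/78240 = 62.67 mg/L.

62.7 mg/L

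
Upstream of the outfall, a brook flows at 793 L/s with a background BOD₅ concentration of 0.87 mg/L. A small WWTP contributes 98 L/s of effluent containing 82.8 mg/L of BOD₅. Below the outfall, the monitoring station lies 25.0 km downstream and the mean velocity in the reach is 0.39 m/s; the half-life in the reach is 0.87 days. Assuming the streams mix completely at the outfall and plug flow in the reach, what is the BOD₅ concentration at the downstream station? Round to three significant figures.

Conservation of mass: C = (793.0·0.8700 + 98.00·82.80) / 891.0 = 8804/891.0 = 9.881 mg/L.
Travel time t = 25.0·1000 / 0.39 = 64100 s = 17.81 h.
Half-life 0.87 d → k = ln 2 / 0.87 = 0.7967 d⁻¹.
After decay, C = 9.881 × e^(−kt) = 9.881 × 0.5537 = 5.471 mg/L.

5.47 mg/L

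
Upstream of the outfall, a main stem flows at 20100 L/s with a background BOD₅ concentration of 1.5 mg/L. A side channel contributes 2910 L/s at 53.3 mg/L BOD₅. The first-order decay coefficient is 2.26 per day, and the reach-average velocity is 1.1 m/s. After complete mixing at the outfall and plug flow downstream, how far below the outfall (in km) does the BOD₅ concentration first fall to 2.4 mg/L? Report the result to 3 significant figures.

Mixed concentration C = ΣQC/ΣQ = (20100·1.500 + 2910·53.30) / 23010 = 185300/23010 = 8.051 mg/L.
Set 8.051·exp(−k·t) = 2.4 → t = ln(8.051/2.4)/k = 46270 s = 12.85 h.
Distance = v·t = 1.1·46270 = 50900 m = 50.90 km.

50.9 km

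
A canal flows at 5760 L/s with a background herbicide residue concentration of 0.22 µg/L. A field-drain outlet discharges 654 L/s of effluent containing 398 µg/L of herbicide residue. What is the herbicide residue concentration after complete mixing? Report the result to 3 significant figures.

After mixing, C = (5760·0.2200 + 654.0·398.0) / 6414 = 261600/6414 = 40.78 µg/L.

40.8 µg/L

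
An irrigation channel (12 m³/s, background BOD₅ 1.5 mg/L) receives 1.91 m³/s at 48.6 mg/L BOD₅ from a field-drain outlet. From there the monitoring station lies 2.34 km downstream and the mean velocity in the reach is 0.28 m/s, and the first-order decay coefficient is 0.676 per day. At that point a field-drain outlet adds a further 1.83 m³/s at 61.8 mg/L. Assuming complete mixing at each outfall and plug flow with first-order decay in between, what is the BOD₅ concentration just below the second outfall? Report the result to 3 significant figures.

After mixing, C = (12.00·1.500 + 1.910·48.60) / 13.91 = 110.8/13.91 = 7.967 mg/L; combined flow 13.91 m³/s.
Travel time t = 2.34·1000 / 0.28 = 8357 s = 2.321 h.
Applying C = C₀e^(−kt): 7.967 × 0.9367 = 7.463 mg/L.
At the second outfall, C = (13.91·7.463 + 1.830·61.80) / (13.91 + 1.830) = 13.78 mg/L.

13.8 mg/L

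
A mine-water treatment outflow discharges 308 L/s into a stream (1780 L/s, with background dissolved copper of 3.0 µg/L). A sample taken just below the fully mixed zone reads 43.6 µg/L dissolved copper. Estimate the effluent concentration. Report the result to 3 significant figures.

Mass balance: 1780·3.000 + 308.0·Cₑ = 2088·43.60
→ Cₑ = (2088·43.60 − 1780·3.000) / 308.0 = 278.2 µg/L.

278 µg/L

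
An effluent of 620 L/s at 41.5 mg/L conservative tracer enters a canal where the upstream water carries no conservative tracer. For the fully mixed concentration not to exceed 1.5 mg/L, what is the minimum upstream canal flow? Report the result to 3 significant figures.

Set C_mix = 1.5: (Q·0 + 620.0·41.50) / (Q + 620.0) = 1.5
→ Q = 620.0·(41.50 − 1.5)/(1.5 − 0) = 16530 L/s.

16500 L/s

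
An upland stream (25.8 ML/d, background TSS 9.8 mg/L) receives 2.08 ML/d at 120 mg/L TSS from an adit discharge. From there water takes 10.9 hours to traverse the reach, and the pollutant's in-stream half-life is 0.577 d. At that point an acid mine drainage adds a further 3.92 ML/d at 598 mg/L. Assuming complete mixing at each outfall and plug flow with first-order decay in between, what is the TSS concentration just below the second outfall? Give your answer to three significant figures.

82.9 mg/L

Conservation of mass: C = (25.80·9.800 + 2.080·120.0) / 27.88 = 502.4/27.88 = 18.02 mg/L; combined flow 27.88 ML/d.
Half-life 0.577 d → k = ln 2 / 0.577 = 1.201 d⁻¹.
Decay over the reach: 18.02·exp(−kt) = 18.02·0.5795 = 10.44 mg/L.
At the second outfall, C = (27.88·10.44 + 3.920·598.0) / (27.88 + 3.920) = 82.87 mg/L.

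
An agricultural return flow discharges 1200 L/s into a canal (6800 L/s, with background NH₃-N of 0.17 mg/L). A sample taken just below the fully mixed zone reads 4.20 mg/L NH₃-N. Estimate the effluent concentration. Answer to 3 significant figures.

Mass balance: 6800·0.1700 + 1200·Cₑ = 8000·4.200
→ Cₑ = (8000·4.200 − 6800·0.1700) / 1200 = 27.04 mg/L.

27.0 mg/L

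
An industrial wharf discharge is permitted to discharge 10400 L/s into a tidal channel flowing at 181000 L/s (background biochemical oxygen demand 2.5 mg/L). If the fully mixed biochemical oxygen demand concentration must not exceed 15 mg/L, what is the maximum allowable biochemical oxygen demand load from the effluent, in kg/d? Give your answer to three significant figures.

Mass balance at the limit: 181000·2.500 + 10400·Cₑ = 191400·15 → Cₑ = 232.5 mg/L.
10400 L/s = 10.40 m³/s. Load = 10.40 m³/s × 232.5 g/m³ × 86 400 s/d = 209000 kg/d.

209000 kg/d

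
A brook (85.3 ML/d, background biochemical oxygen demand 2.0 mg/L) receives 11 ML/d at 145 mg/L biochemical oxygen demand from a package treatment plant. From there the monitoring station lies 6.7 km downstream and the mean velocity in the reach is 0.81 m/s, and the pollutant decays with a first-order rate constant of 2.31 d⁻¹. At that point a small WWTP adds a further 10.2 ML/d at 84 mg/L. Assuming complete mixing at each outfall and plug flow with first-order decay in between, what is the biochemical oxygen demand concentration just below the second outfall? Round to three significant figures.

Conservation of mass: C = (85.30·2.000 + 11.00·145.0) / 96.30 = 1766/96.30 = 18.33 mg/L; combined flow 96.30 ML/d.
Travel time t = 6.7·1000 / 0.81 = 8272 s = 2.298 h.
First-order decay: C = 18.33·exp(−k·t) = 18.33·0.8016 = 14.70 mg/L.
At the second outfall, C = (96.30·14.70 + 10.20·84.00) / (96.30 + 10.20) = 21.33 mg/L.

21.3 mg/L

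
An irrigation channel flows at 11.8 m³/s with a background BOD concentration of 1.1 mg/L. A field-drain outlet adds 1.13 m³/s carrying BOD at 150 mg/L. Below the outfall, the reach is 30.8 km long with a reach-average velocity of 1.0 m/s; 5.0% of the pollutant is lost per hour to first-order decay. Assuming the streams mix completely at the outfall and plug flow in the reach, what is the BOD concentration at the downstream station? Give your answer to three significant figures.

9.10 mg/L

Mass balance: C = (11.80·1.100 + 1.130·150.0) / 12.93 = 182.5/12.93 = 14.11 mg/L.
Travel time t = 30.8·1000 / 1.0 = 30800 s = 8.556 h.
5.0%/h lost → k = −ln(1 − 0.05) = 0.05129 h⁻¹.
Decay over the reach: 14.11·exp(−kt) = 14.11·0.6448 = 9.100 mg/L.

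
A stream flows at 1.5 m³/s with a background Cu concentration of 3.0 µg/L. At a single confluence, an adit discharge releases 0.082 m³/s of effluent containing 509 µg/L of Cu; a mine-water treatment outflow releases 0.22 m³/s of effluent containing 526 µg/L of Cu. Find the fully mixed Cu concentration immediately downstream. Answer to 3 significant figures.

89.9 µg/L

Mixed concentration C = ΣQC/ΣQ = (1.500·3.000 + 0.08200·509.0 + 0.2200·526.0) / 1.802 = 162.0/1.802 = 89.88 µg/L.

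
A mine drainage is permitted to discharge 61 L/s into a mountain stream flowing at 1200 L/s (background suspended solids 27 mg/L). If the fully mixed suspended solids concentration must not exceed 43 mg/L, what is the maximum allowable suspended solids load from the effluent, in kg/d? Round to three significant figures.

1890 kg/d

Mass balance at the limit: 1200·27.00 + 61.00·Cₑ = 1261·43 → Cₑ = 357.8 mg/L.
61.00 L/s = 0.06100 m³/s. Load = 0.06100 m³/s × 357.8 g/m³ × 86 400 s/d = 1886 kg/d.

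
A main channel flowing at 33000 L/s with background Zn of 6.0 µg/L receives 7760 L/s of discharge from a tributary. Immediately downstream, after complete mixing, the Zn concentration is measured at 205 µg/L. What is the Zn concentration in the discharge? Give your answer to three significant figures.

Mass balance: 33000·6.000 + 7760·Cₑ = 40760·205.0
→ Cₑ = (40760·205.0 − 33000·6.000) / 7760 = 1051 µg/L.

1050 µg/L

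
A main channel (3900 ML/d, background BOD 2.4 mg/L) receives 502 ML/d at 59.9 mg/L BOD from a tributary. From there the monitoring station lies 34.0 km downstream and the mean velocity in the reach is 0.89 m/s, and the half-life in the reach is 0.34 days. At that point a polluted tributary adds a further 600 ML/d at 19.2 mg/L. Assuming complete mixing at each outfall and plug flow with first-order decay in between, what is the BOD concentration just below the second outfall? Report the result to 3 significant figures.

Flow-weighted average: C = (3900·2.400 + 502.0·59.90) / 4402 = 39430/4402 = 8.957 mg/L; combined flow 4402 ML/d.
Travel time t = 34.0·1000 / 0.89 = 38200 s = 10.61 h.
Half-life 0.34 d → k = ln 2 / 0.34 = 2.039 d⁻¹.
Applying C = C₀e^(−kt): 8.957 × 0.4060 = 3.637 mg/L.
At the second outfall, C = (4402·3.637 + 600.0·19.20) / (4402 + 600.0) = 5.503 mg/L.

5.50 mg/L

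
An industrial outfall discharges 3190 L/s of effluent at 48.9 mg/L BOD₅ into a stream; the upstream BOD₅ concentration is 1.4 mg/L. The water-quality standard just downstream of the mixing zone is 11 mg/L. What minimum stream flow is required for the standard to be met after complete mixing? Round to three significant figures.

Set C_mix = 11: (Q·1.400 + 3190·48.90) / (Q + 3190) = 11
→ Q = 3190·(48.90 − 11)/(11 − 1.400) = 12590 L/s.

12600 L/s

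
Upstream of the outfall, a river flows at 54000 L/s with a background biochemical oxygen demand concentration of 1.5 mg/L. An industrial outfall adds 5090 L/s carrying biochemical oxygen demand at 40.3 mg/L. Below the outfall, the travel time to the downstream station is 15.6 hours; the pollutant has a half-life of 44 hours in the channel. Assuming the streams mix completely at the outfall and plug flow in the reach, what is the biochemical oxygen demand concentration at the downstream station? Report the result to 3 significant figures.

Conservation of mass: C = (54000·1.500 + 5090·40.30) / 59090 = 286100/59090 = 4.842 mg/L.
Half-life 44 h → k = ln 2 / 44 = 0.01575 h⁻¹ = 0.3781 d⁻¹.
After decay, C = 4.842 × e^(−kt) = 4.842 × 0.7821 = 3.787 mg/L.

3.79 mg/L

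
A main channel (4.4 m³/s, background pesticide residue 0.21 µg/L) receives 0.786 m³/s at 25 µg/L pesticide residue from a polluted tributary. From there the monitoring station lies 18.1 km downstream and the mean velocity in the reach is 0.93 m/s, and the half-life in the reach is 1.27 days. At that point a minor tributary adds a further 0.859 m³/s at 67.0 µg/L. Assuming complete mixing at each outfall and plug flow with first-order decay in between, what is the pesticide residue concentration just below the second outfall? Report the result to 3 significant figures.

Mixed concentration C = ΣQC/ΣQ = (4.400·0.2100 + 0.7860·25.00) / 5.186 = 20.57/5.186 = 3.967 µg/L; combined flow 5.186 m³/s.
Travel time t = 18.1·1000 / 0.93 = 19460 s = 5.406 h.
Half-life 1.27 d → k = ln 2 / 1.27 = 0.5458 d⁻¹.
First-order decay: C = 3.967·exp(−k·t) = 3.967·0.8843 = 3.508 µg/L.
At the second outfall, C = (5.186·3.508 + 0.8590·67.00) / (5.186 + 0.8590) = 12.53 µg/L.

12.5 µg/L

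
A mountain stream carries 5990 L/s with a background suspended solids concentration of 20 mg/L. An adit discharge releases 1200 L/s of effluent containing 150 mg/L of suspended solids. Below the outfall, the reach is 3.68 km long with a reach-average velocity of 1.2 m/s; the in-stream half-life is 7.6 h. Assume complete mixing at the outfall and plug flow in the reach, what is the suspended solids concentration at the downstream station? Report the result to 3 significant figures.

Mass balance: C = (5990·20.00 + 1200·150.0) / 7190 = 299800/7190 = 41.70 mg/L.
Travel time t = 3.68·1000 / 1.2 = 3067 s = 0.8519 h.
Half-life 7.6 h → k = ln 2 / 7.6 = 0.09120 h⁻¹ = 2.189 d⁻¹.
Decay over the reach: 41.70·exp(−kt) = 41.70·0.9252 = 38.58 mg/L.

38.6 mg/L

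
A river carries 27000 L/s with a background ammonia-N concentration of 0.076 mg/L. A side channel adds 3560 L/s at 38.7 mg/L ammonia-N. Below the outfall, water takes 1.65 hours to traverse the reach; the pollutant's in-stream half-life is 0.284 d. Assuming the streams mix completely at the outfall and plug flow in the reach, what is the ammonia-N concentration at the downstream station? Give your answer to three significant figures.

3.87 mg/L

Flow-weighted average: C = (27000·0.07600 + 3560·38.70) / 30560 = 139800/30560 = 4.575 mg/L.
Half-life 0.284 d → k = ln 2 / 0.284 = 2.441 d⁻¹.
Applying C = C₀e^(−kt): 4.575 × 0.8455 = 3.869 mg/L.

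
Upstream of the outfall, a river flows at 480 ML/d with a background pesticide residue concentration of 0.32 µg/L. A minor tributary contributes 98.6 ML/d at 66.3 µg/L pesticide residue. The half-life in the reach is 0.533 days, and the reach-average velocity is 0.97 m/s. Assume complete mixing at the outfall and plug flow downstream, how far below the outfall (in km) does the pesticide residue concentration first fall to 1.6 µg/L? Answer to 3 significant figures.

127 km

Conservation of mass: C = (480.0·0.3200 + 98.60·66.30) / 578.6 = 6691/578.6 = 11.56 µg/L.
Half-life 0.533 d → k = ln 2 / 0.533 = 1.300 d⁻¹.
Set 11.56·exp(−k·t) = 1.6 → t = ln(11.56/1.6)/k = 131400 s = 36.50 h.
Distance = v·t = 0.97·131400 = 127500 m = 127.5 km.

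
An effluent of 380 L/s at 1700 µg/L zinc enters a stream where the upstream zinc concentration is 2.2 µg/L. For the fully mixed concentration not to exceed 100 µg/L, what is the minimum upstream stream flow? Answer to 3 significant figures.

6220 L/s

Set C_mix = 100: (Q·2.200 + 380.0·1700) / (Q + 380.0) = 100
→ Q = 380.0·(1700 − 100)/(100 − 2.200) = 6217 L/s.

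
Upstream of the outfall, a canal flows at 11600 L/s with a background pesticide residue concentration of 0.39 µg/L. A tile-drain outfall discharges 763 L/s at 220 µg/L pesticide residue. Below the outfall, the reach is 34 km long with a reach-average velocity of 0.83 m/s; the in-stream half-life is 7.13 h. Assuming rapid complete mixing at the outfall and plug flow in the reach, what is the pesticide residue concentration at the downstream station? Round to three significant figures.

Conservation of mass: C = (11600·0.3900 + 763.0·220.0) / 12360 = 172400/12360 = 13.94 µg/L.
Travel time t = 34·1000 / 0.83 = 40960 s = 11.38 h.
Half-life 7.13 h → k = ln 2 / 7.13 = 0.09722 h⁻¹ = 2.333 d⁻¹.
After decay, C = 13.94 × e^(−kt) = 13.94 × 0.3308 = 4.613 µg/L.

4.61 µg/L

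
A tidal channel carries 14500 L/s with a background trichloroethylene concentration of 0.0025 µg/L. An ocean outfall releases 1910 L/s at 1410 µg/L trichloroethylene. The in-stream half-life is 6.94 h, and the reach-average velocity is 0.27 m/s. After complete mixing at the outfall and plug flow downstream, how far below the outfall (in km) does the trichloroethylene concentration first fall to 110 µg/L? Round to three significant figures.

Conservation of mass: C = (14500·0.002500 + 1910·1410) / 16410 = 2693000/16410 = 164.1 µg/L.
Half-life 6.94 h → k = ln 2 / 6.94 = 0.09988 h⁻¹ = 2.397 d⁻¹.
Set 164.1·exp(−k·t) = 110 → t = ln(164.1/110)/k = 14420 s = 4.006 h.
Distance = v·t = 0.27·14420 = 3894 m = 3.894 km.

3.89 km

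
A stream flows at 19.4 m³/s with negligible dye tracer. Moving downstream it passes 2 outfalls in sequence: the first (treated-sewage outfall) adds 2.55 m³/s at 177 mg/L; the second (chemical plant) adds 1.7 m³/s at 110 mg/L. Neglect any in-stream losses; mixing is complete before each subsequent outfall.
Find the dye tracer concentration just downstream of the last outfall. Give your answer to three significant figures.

Outfall 1: combined Q = 21.95 m³/s; C = (19.40·0 + 2.550·177.0)/21.95 = 20.56 mg/L.
Outfall 2: combined Q = 23.65 m³/s; C = (21.95·20.56 + 1.700·110.0)/23.65 = 26.99 mg/L.

27.0 mg/L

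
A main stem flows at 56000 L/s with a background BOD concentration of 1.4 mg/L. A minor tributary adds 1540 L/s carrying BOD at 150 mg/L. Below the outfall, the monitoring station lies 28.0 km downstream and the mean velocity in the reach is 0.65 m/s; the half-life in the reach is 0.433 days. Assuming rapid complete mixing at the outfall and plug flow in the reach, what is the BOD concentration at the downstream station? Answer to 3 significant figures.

2.42 mg/L

Conservation of mass: C = (56000·1.400 + 1540·150.0) / 57540 = 309400/57540 = 5.377 mg/L.
Travel time t = 28.0·1000 / 0.65 = 43080 s = 11.97 h.
Half-life 0.433 d → k = ln 2 / 0.433 = 1.601 d⁻¹.
Decay over the reach: 5.377·exp(−kt) = 5.377·0.4502 = 2.421 mg/L.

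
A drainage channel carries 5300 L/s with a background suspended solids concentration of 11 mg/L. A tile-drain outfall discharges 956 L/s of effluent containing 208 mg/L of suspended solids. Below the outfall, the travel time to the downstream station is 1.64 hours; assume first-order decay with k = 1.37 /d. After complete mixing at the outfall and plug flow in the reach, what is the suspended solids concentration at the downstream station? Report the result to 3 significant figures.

37.4 mg/L

Conservation of mass: C = (5300·11.00 + 956.0·208.0) / 6256 = 257100/6256 = 41.10 mg/L.
Applying C = C₀e^(−kt): 41.10 × 0.9106 = 37.43 mg/L.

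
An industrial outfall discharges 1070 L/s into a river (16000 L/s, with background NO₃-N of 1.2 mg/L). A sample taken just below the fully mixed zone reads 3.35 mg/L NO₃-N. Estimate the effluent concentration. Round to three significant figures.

Mass balance: 16000·1.200 + 1070·Cₑ = 17070·3.350
→ Cₑ = (17070·3.350 − 16000·1.200) / 1070 = 35.50 mg/L.

35.5 mg/L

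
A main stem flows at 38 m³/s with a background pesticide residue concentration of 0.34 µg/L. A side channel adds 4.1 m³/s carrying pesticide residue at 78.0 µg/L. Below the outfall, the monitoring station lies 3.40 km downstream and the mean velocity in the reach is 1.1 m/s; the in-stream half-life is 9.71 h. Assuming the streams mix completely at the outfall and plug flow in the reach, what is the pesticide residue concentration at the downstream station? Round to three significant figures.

7.43 µg/L

Mixed concentration C = ΣQC/ΣQ = (38.00·0.3400 + 4.100·78.00) / 42.10 = 332.7/42.10 = 7.903 µg/L.
Travel time t = 3.40·1000 / 1.1 = 3091 s = 0.8586 h.
Half-life 9.71 h → k = ln 2 / 9.71 = 0.07138 h⁻¹ = 1.713 d⁻¹.
Decay over the reach: 7.903·exp(−kt) = 7.903·0.9406 = 7.433 µg/L.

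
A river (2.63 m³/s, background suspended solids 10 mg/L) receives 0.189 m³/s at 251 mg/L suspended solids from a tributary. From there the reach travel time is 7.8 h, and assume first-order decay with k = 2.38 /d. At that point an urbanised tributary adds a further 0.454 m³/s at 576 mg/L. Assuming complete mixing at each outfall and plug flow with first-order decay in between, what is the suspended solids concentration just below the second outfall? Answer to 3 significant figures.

90.3 mg/L

Conservation of mass: C = (2.630·10.00 + 0.1890·251.0) / 2.819 = 73.74/2.819 = 26.16 mg/L; combined flow 2.819 m³/s.
Applying C = C₀e^(−kt): 26.16 × 0.4614 = 12.07 mg/L.
Second outfall: C = (2.819·12.07 + 0.4540·576.0)/3.273 = 90.29 mg/L.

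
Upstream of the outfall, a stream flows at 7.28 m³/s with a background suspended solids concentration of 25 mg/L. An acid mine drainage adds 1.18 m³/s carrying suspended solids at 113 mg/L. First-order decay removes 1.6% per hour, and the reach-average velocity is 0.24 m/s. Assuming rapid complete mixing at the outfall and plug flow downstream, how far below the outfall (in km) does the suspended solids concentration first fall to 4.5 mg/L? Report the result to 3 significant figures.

Conservation of mass: C = (7.280·25.00 + 1.180·113.0) / 8.460 = 315.3/8.460 = 37.27 mg/L.
1.6%/h lost → k = −ln(1 − 0.016) = 0.01613 h⁻¹.
Set 37.27·exp(−k·t) = 4.5 → t = ln(37.27/4.5)/k = 471900 s = 131.1 h.
Distance = v·t = 0.24·471900 = 113300 m = 113.3 km.

113 km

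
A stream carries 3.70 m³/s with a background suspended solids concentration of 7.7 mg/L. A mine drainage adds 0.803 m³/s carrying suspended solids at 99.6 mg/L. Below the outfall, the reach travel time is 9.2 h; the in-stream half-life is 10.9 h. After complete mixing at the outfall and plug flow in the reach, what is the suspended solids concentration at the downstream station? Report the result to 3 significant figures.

After mixing, C = (3.700·7.700 + 0.8030·99.60) / 4.503 = 108.5/4.503 = 24.09 mg/L.
Half-life 10.9 h → k = ln 2 / 10.9 = 0.06359 h⁻¹ = 1.526 d⁻¹.
First-order decay: C = 24.09·exp(−k·t) = 24.09·0.5571 = 13.42 mg/L.

13.4 mg/L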